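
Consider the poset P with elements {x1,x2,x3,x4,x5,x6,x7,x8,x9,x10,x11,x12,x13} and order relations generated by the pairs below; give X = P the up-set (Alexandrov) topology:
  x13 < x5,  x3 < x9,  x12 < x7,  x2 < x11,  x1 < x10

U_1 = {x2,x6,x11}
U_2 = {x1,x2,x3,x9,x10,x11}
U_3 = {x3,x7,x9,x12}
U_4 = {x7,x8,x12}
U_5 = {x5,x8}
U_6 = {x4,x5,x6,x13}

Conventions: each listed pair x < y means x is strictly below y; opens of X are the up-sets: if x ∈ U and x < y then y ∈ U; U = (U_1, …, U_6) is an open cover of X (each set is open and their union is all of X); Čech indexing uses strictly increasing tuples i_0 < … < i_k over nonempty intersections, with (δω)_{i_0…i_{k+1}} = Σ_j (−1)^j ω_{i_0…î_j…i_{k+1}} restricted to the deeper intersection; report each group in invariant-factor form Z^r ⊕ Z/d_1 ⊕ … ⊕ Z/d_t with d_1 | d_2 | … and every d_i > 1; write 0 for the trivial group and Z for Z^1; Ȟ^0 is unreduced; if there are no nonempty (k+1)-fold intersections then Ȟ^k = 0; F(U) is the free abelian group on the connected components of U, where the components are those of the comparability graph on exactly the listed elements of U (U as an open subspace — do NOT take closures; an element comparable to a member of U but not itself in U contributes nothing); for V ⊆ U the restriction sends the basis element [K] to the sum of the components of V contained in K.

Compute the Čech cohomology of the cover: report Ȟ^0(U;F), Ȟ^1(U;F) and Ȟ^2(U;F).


Ȟ^0 = Z^8, Ȟ^1 = 0 and Ȟ^2 = 0

nonempty overlaps:
  U12={x2,x11} U16={x6} U23={x3,x9} U34={x7,x12} U45={x8} U56={x5}
components per intersection:
  U1: {x2,x11} {x6}
  U2: {x1,x10} {x2,x11} {x3,x9}
  U3: {x3,x9} {x7,x12}
  U4: {x7,x12} {x8}
  U5: {x5} {x8}
  U6: {x4} {x5,x13} {x6}
  U12: {x2,x11}
  U16: {x6}
  U23: {x3,x9}
  U34: {x7,x12}
  U45: {x8}
  U56: {x5}
C dims 14,6; δ0: rk 6, SNF 1^6
degree 0: 14−6−0 = 8 → Ȟ^0 ≅ Z^8
degree 1: 6−0−6 = 0 → Ȟ^1 ≅ 0
degree 2: 0−0−0 = 0 → Ȟ^2 ≅ 0


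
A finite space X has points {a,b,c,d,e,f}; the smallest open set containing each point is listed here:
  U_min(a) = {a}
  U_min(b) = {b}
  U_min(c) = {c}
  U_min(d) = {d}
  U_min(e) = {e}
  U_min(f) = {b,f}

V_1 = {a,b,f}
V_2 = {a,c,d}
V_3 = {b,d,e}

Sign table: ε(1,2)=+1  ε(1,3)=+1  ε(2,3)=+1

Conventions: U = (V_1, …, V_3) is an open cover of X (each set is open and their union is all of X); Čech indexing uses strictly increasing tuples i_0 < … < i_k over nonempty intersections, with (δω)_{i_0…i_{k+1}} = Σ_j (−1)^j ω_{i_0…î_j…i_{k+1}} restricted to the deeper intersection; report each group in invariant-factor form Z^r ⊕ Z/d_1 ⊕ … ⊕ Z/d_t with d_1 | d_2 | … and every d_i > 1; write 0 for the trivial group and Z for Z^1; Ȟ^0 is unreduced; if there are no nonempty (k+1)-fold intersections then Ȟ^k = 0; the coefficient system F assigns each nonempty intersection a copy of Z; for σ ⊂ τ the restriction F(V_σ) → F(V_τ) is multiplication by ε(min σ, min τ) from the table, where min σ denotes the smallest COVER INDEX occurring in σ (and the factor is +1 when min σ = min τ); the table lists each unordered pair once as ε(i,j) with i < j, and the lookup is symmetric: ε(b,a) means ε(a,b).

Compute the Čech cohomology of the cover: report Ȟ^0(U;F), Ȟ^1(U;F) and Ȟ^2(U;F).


Ȟ^0 ≅ Z; Ȟ^1 ≅ Z; Ȟ^2 ≅ 0

nerve simplices:
  V12={a} V13={b} V23={d}
C dims 3,3; δ0: rk 2, SNF 1^2
degree 0: 3−2−0 = 1 → Ȟ^0 ≅ Z
degree 1: 3−0−2 = 1 → Ȟ^1 ≅ Z
degree 2: 0−0−0 = 0 → Ȟ^2 ≅ 0


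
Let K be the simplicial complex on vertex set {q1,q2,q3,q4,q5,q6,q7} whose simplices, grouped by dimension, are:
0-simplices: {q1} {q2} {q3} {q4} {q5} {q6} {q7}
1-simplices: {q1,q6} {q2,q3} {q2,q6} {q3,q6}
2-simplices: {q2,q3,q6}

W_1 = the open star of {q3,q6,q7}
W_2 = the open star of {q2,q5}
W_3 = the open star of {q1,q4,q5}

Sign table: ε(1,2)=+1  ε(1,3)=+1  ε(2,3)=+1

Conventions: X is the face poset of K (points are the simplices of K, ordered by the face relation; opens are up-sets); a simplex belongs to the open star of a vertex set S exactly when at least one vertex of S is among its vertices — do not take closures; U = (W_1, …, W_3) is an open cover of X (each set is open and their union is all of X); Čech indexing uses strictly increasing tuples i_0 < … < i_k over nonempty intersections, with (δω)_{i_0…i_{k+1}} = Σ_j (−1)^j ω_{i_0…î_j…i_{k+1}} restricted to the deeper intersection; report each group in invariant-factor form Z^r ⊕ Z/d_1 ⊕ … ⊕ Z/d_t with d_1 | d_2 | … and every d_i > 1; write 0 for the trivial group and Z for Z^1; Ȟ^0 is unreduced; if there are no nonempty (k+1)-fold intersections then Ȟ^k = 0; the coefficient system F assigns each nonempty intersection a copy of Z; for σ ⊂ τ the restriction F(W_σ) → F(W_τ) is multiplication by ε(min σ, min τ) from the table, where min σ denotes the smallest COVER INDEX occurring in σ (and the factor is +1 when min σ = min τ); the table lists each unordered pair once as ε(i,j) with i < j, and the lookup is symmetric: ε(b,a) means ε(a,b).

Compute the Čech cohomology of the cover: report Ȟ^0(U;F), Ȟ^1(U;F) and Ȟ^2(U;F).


Ȟ^0(U;F) ≅ Z, Ȟ^1(U;F) ≅ Z and Ȟ^2(U;F) ≅ 0

nonempty overlaps:
  W1={{q3},{q6},{q7},{q1,q6},{q2,q3},{q2,q6},{q3,q6},{q2,q3,q6}} W2={{q2},{q5},{q2,q3},{q2,q6},{q2,q3,q6}} W3={{q1},{q4},{q5},{q1,q6}}
  W12={{q2,q3},{q2,q6},{q2,q3,q6}} W13={{q1,q6}} W23={{q5}}
C dims 3,3; δ0: rk 2, SNF 1^2
degree 0: 3−2−0 = 1 → Ȟ^0 ≅ Z
degree 1: 3−0−2 = 1 → Ȟ^1 ≅ Z
degree 2: 0−0−0 = 0 → Ȟ^2 ≅ 0


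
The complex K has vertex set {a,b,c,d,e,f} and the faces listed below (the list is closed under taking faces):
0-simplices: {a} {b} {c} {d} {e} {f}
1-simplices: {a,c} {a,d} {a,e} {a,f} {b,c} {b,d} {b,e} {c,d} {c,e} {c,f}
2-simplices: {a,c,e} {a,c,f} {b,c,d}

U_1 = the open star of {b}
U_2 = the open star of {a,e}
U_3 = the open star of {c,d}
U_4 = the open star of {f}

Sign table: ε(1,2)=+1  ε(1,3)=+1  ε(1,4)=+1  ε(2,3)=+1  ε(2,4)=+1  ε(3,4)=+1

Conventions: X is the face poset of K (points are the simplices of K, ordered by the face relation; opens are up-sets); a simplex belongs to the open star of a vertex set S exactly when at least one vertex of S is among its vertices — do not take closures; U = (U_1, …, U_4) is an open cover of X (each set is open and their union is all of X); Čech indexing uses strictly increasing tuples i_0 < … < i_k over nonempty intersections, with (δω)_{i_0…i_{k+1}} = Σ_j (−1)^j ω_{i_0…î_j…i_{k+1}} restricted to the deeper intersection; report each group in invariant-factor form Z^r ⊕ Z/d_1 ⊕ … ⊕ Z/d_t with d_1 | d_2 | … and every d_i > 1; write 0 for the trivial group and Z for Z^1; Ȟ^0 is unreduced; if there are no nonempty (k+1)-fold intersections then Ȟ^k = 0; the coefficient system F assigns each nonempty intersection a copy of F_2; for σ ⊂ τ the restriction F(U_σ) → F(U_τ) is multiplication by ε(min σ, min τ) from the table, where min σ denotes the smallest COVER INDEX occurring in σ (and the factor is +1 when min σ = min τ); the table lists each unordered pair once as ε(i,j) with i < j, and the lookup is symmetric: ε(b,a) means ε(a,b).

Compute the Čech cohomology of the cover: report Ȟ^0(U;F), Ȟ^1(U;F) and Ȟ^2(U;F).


Ȟ^0 ≅ Z/2; Ȟ^1 ≅ Z/2; Ȟ^2 ≅ 0

nonempty intersections:
  U1={{b},{b,c},{b,d},{b,e},{b,c,d}} U2={{a},{e},{a,c},{a,d},{a,e},{a,f},{b,e},{c,e},{a,c,e},{a,c,f}} U3={{c},{d},{a,c},{a,d},{b,c},{b,d},{c,d},{c,e},{c,f},{a,c,e},{a,c,f},{b,c,d}} U4={{f},{a,f},{c,f},{a,c,f}}
  U12={{b,e}} U13={{b,c},{b,d},{b,c,d}} U23={{a,c},{a,d},{c,e},{a,c,e},{a,c,f}} U24={{a,f},{a,c,f}} U34={{c,f},{a,c,f}}
  U234={{a,c,f}}
C dims 4,5,1; δ0: rk_F2 3; δ1: rk_F2 1
Ȟ^0: (4−3)−0=1 ⇒ Z/2
Ȟ^1: (5−1)−3=1 ⇒ Z/2
Ȟ^2: (1−0)−1=0 ⇒ 0


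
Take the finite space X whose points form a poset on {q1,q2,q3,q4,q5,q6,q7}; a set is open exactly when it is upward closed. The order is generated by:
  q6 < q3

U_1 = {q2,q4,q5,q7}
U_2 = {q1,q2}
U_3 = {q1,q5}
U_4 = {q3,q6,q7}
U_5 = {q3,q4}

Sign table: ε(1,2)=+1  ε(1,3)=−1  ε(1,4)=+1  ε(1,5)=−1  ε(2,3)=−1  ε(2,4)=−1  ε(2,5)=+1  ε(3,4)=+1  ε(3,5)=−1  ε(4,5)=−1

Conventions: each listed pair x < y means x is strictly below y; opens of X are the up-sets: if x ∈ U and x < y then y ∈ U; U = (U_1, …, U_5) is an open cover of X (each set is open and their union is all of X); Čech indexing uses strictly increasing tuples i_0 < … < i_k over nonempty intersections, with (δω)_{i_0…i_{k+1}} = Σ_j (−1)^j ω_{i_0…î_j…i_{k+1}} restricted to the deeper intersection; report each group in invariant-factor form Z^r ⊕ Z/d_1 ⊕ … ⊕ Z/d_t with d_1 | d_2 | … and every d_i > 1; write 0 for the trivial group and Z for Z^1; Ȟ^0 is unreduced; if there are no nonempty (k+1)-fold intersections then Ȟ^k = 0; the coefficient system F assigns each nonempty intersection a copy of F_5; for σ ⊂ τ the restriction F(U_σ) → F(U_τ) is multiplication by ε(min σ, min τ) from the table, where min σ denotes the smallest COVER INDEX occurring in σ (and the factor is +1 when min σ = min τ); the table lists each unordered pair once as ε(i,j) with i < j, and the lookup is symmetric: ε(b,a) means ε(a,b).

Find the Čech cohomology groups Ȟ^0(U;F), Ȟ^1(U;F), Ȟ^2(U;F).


nerve of the cover:
  U12={q2} U13={q5} U14={q7} U15={q4} U23={q1} U45={q3}
C dims 5,6; δ0: rk_F5 4
Ȟ^0 = (5 − 4) − 0 = 1, so Ȟ^0 ≅ Z/5
Ȟ^1 = (6 − 0) − 4 = 2, so Ȟ^1 ≅ Z/5 ⊕ Z/5
Ȟ^2 = (0 − 0) − 0 = 0, so Ȟ^2 ≅ 0

Ȟ^0(U;F) ≅ Z/5; Ȟ^1(U;F) ≅ Z/5 ⊕ Z/5; Ȟ^2(U;F) ≅ 0


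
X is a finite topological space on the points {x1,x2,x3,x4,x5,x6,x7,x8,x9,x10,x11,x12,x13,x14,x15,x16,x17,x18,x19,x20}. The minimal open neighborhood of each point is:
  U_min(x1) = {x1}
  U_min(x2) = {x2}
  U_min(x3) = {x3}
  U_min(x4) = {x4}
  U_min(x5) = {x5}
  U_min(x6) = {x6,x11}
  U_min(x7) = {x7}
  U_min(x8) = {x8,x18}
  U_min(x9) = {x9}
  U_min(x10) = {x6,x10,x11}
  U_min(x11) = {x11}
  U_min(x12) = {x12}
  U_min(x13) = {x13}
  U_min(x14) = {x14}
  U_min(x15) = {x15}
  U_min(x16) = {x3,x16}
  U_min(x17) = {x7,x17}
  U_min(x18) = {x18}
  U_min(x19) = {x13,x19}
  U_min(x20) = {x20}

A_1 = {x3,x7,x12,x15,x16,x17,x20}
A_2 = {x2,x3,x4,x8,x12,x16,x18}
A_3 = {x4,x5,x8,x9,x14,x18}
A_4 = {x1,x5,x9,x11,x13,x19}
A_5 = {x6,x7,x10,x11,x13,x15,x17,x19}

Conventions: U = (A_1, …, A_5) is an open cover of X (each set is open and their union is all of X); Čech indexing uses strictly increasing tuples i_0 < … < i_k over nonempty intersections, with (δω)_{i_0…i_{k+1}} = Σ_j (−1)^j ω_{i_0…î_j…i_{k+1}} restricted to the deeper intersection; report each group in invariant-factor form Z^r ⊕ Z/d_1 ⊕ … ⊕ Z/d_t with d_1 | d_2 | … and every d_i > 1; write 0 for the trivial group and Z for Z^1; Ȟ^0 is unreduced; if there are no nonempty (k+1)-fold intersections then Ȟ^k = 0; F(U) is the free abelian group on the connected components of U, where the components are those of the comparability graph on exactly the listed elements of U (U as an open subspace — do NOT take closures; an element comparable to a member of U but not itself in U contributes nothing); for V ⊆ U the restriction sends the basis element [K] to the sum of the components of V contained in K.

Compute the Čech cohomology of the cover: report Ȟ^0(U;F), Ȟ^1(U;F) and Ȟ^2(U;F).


Ȟ^0 = Z^14,  Ȟ^1 = 0,  Ȟ^2 = 0

nonempty overlaps:
  A12={x3,x12,x16} A15={x7,x15,x17} A23={x4,x8,x18} A34={x5,x9} A45={x11,x13,x19}
components per intersection:
  A1: {x3,x16} {x7,x17} {x12} {x15} {x20}
  A2: {x2} {x3,x16} {x4} {x8,x18} {x12}
  A3: {x4} {x5} {x8,x18} {x9} {x14}
  A4: {x1} {x5} {x9} {x11} {x13,x19}
  A5: {x6,x10,x11} {x7,x17} {x13,x19} {x15}
  A12: {x3,x16} {x12}
  A15: {x7,x17} {x15}
  A23: {x4} {x8,x18}
  A34: {x5} {x9}
  A45: {x11} {x13,x19}
C dims 24,10; δ0: rk 10, SNF 1^10
degree 0: 24−10−0 = 14 → Ȟ^0 ≅ Z^14
degree 1: 10−0−10 = 0 → Ȟ^1 ≅ 0
degree 2: 0−0−0 = 0 → Ȟ^2 ≅ 0


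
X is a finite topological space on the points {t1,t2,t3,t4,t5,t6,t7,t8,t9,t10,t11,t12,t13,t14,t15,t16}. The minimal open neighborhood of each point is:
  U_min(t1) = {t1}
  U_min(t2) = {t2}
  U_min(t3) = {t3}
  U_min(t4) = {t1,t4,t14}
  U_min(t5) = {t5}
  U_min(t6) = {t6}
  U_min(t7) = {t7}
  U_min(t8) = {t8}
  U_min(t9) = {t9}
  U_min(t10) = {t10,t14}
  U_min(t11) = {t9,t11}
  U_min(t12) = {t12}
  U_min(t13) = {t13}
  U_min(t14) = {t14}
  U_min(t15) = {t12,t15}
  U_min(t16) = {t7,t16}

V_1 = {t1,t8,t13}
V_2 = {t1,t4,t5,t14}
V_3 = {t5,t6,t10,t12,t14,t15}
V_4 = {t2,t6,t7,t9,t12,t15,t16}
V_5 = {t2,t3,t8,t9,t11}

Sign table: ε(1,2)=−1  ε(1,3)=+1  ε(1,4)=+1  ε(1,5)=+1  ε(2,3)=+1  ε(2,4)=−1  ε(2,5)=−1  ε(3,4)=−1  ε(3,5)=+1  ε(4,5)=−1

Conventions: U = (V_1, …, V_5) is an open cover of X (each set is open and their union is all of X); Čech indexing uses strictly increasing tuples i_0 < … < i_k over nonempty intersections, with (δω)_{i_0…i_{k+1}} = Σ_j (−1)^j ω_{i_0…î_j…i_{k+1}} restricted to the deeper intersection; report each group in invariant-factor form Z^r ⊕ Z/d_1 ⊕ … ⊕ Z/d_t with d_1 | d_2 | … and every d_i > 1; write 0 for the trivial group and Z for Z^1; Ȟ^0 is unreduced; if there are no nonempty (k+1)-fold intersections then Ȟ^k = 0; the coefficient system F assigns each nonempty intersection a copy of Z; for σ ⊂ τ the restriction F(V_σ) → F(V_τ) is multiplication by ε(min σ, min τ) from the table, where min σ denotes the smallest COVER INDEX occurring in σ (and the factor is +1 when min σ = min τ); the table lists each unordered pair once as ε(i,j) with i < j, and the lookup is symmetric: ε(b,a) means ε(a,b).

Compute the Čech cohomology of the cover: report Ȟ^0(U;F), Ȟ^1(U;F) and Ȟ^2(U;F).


nonempty overlaps:
  V12={t1} V15={t8} V23={t5,t14} V34={t6,t12,t15} V45={t2,t9}
C dims 5,5; δ0: rk 5, SNF 1^4·2
degree 0: 5−5−0 = 0 → Ȟ^0 ≅ 0
degree 1: 5−0−5 = 0 plus torsion [2] → Ȟ^1 ≅ Z/2
degree 2: 0−0−0 = 0 → Ȟ^2 ≅ 0

Ȟ^0 ≅ 0, Ȟ^1 ≅ Z/2 and Ȟ^2 ≅ 0


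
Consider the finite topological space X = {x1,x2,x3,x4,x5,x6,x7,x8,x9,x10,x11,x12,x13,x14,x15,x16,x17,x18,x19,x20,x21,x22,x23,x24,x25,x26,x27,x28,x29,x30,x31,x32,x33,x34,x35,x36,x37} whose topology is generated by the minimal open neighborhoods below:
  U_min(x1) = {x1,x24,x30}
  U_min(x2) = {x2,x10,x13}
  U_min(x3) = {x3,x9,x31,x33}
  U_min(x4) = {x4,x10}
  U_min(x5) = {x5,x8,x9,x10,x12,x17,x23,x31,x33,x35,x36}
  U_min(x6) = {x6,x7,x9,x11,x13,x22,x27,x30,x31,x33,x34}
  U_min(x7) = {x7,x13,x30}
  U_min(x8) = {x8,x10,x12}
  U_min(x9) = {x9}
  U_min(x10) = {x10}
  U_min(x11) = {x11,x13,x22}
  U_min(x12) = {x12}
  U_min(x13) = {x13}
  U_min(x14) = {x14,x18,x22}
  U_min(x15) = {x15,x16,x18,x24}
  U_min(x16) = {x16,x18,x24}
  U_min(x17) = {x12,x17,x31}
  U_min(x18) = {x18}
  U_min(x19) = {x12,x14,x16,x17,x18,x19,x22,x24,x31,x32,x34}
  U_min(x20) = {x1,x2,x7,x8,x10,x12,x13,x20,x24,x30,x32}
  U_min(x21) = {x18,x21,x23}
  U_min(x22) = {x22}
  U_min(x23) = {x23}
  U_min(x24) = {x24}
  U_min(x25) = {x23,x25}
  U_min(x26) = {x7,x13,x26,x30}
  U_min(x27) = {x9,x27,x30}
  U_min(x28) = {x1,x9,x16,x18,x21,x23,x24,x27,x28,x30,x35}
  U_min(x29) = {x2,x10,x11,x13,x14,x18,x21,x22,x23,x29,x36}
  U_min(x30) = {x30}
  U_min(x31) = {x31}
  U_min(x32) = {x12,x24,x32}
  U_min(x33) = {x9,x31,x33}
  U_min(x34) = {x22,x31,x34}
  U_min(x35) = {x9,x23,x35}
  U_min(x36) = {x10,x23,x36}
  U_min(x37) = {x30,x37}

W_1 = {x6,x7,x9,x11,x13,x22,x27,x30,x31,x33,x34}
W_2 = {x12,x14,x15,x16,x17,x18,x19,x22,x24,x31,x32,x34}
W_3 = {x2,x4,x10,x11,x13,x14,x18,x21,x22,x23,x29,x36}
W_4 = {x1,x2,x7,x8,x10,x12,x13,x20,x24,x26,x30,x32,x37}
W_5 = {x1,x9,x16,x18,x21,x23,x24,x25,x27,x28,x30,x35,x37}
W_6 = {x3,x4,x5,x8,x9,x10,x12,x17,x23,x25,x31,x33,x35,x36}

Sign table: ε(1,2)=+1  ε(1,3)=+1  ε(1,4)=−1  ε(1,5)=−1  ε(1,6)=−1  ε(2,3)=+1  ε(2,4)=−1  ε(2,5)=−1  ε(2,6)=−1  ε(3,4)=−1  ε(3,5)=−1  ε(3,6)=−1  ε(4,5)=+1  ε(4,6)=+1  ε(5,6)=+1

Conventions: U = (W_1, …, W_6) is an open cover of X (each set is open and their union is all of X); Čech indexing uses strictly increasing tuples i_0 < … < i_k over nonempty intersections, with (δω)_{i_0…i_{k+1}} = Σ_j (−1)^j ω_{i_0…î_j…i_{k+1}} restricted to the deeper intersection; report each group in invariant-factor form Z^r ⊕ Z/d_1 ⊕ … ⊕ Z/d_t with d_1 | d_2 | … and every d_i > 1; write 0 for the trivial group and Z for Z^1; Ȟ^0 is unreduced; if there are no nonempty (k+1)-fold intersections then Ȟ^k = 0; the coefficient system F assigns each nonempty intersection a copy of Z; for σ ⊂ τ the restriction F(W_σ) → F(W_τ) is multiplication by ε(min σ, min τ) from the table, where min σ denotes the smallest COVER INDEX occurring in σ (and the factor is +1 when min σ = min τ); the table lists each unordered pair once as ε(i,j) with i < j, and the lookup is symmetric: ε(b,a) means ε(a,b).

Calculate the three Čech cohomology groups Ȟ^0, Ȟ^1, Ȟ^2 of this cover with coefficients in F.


Ȟ^0 = Z, Ȟ^1 = 0, Ȟ^2 = Z/2

nonempty overlaps:
  W12={x22,x31,x34} W13={x11,x13,x22} W14={x7,x13,x30} W15={x9,x27,x30} W16={x9,x31,x33} W23={x14,x18,x22} W24={x12,x24,x32} W25={x16,x18,x24} W26={x12,x17,x31} W34={x2,x10,x13} W35={x18,x21,x23} W36={x4,x10,x23,x36} W45={x1,x24,x30,x37} W46={x8,x10,x12} W56={x9,x23,x25,x35}
  W123={x22} W126={x31} W134={x13} W145={x30} W156={x9} W235={x18} W245={x24} W246={x12} W346={x10} W356={x23}
C dims 6,15,10; δ0: rk 5, SNF 1^5; δ1: rk 10, SNF 1^9·2
degree 0: 6−5−0 = 1 → Ȟ^0 ≅ Z
degree 1: 15−10−5 = 0 → Ȟ^1 ≅ 0
degree 2: 10−0−10 = 0 plus torsion [2] → Ȟ^2 ≅ Z/2


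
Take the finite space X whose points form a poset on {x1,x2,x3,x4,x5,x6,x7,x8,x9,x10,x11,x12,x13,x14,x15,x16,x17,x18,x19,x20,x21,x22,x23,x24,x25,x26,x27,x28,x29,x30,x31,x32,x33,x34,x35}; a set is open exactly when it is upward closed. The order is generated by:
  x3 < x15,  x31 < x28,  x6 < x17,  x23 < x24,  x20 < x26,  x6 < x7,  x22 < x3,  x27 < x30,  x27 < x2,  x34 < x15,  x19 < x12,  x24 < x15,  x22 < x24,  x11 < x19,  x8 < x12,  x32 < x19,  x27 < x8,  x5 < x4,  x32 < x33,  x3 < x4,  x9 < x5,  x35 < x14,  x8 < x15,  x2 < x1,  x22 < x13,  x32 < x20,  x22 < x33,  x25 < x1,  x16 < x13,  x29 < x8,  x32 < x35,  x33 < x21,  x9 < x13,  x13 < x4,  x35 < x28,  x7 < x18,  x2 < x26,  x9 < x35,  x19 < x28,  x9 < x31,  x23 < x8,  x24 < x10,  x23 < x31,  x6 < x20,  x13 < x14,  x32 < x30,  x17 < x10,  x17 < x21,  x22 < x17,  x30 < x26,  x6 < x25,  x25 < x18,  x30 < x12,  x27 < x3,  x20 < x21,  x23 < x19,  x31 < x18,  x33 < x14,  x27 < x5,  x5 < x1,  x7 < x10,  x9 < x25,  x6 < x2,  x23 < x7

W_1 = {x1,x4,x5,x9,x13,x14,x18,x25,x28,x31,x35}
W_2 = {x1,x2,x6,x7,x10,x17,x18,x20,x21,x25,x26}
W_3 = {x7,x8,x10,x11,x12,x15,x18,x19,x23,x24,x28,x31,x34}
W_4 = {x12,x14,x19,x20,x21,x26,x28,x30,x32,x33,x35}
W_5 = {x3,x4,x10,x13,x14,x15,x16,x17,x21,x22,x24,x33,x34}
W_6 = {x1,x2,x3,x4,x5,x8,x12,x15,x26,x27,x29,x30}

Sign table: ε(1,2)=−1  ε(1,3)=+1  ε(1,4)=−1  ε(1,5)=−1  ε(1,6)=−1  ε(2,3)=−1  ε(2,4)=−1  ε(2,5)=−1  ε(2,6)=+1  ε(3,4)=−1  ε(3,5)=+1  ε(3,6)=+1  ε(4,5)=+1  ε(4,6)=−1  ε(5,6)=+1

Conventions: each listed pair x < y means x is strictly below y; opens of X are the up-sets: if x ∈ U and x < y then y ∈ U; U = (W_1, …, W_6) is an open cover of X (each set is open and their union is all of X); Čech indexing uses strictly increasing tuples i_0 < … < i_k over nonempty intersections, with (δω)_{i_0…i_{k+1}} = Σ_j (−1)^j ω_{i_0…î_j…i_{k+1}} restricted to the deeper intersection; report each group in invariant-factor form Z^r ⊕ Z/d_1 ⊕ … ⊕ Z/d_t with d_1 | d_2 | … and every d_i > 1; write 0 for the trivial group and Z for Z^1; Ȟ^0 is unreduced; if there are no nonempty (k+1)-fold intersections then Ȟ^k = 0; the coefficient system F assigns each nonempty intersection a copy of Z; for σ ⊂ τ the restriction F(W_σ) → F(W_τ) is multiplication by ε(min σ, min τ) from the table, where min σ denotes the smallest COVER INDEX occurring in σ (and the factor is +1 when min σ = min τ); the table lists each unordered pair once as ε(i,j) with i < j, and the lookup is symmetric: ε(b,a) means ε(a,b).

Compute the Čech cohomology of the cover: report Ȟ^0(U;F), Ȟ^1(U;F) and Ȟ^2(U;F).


Ȟ^0 ≅ 0, Ȟ^1 ≅ Z/2, Ȟ^2 ≅ Z

nonempty overlaps:
  W12={x1,x18,x25} W13={x18,x28,x31} W14={x14,x28,x35} W15={x4,x13,x14} W16={x1,x4,x5} W23={x7,x10,x18} W24={x20,x21,x26} W25={x10,x17,x21} W26={x1,x2,x26} W34={x12,x19,x28} W35={x10,x15,x24,x34} W36={x8,x12,x15} W45={x14,x21,x33} W46={x12,x26,x30} W56={x3,x4,x15}
  W123={x18} W126={x1} W134={x28} W145={x14} W156={x4} W235={x10} W245={x21} W246={x26} W346={x12} W356={x15}
C dims 6,15,10; δ0: rk 6, SNF 1^5·2; δ1: rk 9, SNF 1^9
degree 0: 6−6−0 = 0 → Ȟ^0 ≅ 0
degree 1: 15−9−6 = 0 plus torsion [2] → Ȟ^1 ≅ Z/2
degree 2: 10−0−9 = 1 → Ȟ^2 ≅ Z


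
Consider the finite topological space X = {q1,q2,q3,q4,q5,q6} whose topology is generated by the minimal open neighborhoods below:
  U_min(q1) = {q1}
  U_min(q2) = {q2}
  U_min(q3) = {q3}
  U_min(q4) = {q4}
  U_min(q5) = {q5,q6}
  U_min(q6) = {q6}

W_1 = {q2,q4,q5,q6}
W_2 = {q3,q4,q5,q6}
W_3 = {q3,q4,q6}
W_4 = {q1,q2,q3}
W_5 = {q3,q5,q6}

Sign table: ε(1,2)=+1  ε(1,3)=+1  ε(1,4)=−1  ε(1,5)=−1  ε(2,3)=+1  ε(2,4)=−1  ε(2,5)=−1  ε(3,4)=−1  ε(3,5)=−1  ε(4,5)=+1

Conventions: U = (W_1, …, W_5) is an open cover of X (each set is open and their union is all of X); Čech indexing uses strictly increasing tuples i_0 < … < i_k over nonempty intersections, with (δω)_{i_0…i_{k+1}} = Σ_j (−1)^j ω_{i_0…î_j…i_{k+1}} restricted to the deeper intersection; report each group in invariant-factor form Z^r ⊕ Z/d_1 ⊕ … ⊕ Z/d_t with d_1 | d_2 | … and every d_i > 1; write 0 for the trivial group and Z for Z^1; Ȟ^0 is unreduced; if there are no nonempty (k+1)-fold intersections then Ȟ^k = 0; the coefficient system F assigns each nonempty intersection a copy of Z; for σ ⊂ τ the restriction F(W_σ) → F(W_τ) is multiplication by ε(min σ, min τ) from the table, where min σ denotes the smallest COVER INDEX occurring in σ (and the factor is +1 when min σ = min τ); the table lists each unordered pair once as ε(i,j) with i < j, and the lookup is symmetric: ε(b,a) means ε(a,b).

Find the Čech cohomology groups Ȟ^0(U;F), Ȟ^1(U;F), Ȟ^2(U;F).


intersection data:
  W12={q4,q5,q6} W13={q4,q6} W14={q2} W15={q5,q6} W23={q3,q4,q6} W24={q3} W25={q3,q5,q6} W34={q3} W35={q3,q6} W45={q3}
  W123={q4,q6} W125={q5,q6} W135={q6} W234={q3} W235={q3,q6} W245={q3} W345={q3}
  W1235={q6} W2345={q3}
C dims 5,10,7,2; δ0: rk 4, SNF 1^4; δ1: rk 5, SNF 1^5; δ2: rk 2, SNF 1^2
Ȟ^0 = (5 − 4) − 0 = 1, so Ȟ^0 ≅ Z
Ȟ^1 = (10 − 5) − 4 = 1, so Ȟ^1 ≅ Z
Ȟ^2 = (7 − 2) − 5 = 0, so Ȟ^2 ≅ 0

Ȟ^0(U;F) ≅ Z; Ȟ^1(U;F) ≅ Z; Ȟ^2(U;F) ≅ 0


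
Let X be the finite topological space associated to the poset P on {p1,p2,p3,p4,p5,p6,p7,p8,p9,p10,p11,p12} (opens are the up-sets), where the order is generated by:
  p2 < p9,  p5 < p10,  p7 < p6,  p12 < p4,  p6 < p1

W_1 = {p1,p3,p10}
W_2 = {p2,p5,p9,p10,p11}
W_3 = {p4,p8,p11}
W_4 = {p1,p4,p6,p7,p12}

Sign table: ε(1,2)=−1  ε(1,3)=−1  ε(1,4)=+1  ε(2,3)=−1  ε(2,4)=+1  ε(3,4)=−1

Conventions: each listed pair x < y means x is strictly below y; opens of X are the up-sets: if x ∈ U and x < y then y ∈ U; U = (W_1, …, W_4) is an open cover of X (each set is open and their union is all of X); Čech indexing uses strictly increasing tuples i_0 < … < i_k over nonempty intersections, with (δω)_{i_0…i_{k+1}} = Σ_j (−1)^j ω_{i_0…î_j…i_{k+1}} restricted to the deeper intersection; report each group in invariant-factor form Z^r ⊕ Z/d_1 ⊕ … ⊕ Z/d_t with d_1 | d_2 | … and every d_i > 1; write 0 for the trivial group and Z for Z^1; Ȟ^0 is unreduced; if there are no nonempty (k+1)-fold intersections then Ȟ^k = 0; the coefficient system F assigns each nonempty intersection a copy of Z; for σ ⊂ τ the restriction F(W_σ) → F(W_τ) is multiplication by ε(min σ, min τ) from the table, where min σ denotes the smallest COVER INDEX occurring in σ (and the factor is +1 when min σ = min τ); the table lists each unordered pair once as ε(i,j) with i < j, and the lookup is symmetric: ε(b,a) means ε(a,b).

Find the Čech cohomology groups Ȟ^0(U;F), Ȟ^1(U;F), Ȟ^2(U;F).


cover nerve:
  W12={p10} W14={p1} W23={p11} W34={p4}
C dims 4,4; δ0: rk 4, SNF 1^3·2
Ȟ^0: (4−4)−0=0 ⇒ 0
Ȟ^1: (4−0)−4=0 plus torsion [2] ⇒ Z/2
Ȟ^2: (0−0)−0=0 ⇒ 0

Ȟ^0 ≅ 0; Ȟ^1 ≅ Z/2; Ȟ^2 ≅ 0


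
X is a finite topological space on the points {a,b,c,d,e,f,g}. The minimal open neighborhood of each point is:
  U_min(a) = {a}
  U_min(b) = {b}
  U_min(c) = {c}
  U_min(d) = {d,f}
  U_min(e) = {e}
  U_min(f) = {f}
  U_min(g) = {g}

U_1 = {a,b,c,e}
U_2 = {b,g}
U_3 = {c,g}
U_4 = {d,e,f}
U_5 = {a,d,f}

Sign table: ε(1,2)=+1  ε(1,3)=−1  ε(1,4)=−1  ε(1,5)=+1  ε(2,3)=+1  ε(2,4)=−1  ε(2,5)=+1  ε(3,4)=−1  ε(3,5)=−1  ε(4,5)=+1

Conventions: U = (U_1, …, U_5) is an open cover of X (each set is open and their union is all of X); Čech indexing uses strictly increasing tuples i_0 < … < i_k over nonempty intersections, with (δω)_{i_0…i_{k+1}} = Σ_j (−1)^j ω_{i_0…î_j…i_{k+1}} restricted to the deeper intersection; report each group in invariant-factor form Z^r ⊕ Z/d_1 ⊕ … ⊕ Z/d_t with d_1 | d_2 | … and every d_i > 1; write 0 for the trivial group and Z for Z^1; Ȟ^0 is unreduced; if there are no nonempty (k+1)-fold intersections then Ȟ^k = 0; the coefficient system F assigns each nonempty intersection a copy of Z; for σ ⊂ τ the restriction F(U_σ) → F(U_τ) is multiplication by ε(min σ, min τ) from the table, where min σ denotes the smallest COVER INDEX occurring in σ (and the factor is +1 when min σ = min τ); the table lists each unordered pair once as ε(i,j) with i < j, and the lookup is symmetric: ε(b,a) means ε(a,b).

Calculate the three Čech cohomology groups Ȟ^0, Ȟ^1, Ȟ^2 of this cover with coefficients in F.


Ȟ^0 ≅ 0, Ȟ^1 ≅ Z ⊕ Z/2, Ȟ^2 ≅ 0

nonempty intersections:
  U12={b} U13={c} U14={e} U15={a} U23={g} U45={d,f}
C dims 5,6; δ0: rk 5, SNF 1^4·2
Ȟ^0: (5−5)−0=0 ⇒ 0
Ȟ^1: (6−0)−5=1 plus torsion [2] ⇒ Z ⊕ Z/2
Ȟ^2: (0−0)−0=0 ⇒ 0


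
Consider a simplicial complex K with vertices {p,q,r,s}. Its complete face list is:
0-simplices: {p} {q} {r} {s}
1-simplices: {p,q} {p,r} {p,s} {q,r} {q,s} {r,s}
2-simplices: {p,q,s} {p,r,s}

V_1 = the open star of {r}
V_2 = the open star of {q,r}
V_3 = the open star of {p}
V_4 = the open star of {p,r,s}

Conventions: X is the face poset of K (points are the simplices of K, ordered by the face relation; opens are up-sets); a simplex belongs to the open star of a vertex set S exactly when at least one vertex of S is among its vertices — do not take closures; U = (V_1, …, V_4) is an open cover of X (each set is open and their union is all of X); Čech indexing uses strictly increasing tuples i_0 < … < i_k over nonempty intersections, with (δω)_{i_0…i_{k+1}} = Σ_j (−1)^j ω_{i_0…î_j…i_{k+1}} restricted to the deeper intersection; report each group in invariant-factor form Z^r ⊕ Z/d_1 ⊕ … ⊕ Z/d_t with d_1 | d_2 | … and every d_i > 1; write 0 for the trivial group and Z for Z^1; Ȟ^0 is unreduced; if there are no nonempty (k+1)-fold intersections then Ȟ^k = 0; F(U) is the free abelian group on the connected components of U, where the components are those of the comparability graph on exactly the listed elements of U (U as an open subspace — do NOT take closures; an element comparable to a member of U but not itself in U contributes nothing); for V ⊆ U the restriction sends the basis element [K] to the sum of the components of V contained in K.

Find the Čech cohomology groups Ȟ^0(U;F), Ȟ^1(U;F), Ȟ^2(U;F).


nerve of the cover:
  V1={{r},{p,r},{q,r},{r,s},{p,r,s}} V2={{q},{r},{p,q},{p,r},{q,r},{q,s},{r,s},{p,q,s},{p,r,s}} V3={{p},{p,q},{p,r},{p,s},{p,q,s},{p,r,s}} V4={{p},{r},{s},{p,q},{p,r},{p,s},{q,r},{q,s},{r,s},{p,q,s},{p,r,s}}
  V12={{r},{p,r},{q,r},{r,s},{p,r,s}} V13={{p,r},{p,r,s}} V14={{r},{p,r},{q,r},{r,s},{p,r,s}} V23={{p,q},{p,r},{p,q,s},{p,r,s}} V24={{r},{p,q},{p,r},{q,r},{q,s},{r,s},{p,q,s},{p,r,s}} V34={{p},{p,q},{p,r},{p,s},{p,q,s},{p,r,s}}
  V123={{p,r},{p,r,s}} V124={{r},{p,r},{q,r},{r,s},{p,r,s}} V134={{p,r},{p,r,s}} V234={{p,q},{p,r},{p,q,s},{p,r,s}}
  V1234={{p,r},{p,r,s}}
components per intersection:
  V1: {{r},{p,r},{q,r},{r,s},{p,r,s}}
  V2: {{q},{r},{p,q},{p,r},{q,r},{q,s},{r,s},{p,q,s},{p,r,s}}
  V3: {{p},{p,q},{p,r},{p,s},{p,q,s},{p,r,s}}
  V4: {{p},{r},{s},{p,q},{p,r},{p,s},{q,r},{q,s},{r,s},{p,q,s},{p,r,s}}
  V12: {{r},{p,r},{q,r},{r,s},{p,r,s}}
  V13: {{p,r},{p,r,s}}
  V14: {{r},{p,r},{q,r},{r,s},{p,r,s}}
  V23: {{p,q},{p,q,s}} {{p,r},{p,r,s}}
  V24: {{r},{p,r},{q,r},{r,s},{p,r,s}} {{p,q},{q,s},{p,q,s}}
  V34: {{p},{p,q},{p,r},{p,s},{p,q,s},{p,r,s}}
  V123: {{p,r},{p,r,s}}
  V124: {{r},{p,r},{q,r},{r,s},{p,r,s}}
  V134: {{p,r},{p,r,s}}
  V234: {{p,q},{p,q,s}} {{p,r},{p,r,s}}
  V1234: {{p,r},{p,r,s}}
C dims 4,8,5,1; δ0: rk 3, SNF 1^3; δ1: rk 4, SNF 1^4; δ2: rk 1, SNF 1^1
Ȟ^0 = (4 − 3) − 0 = 1, so Ȟ^0 ≅ Z
Ȟ^1 = (8 − 4) − 3 = 1, so Ȟ^1 ≅ Z
Ȟ^2 = (5 − 1) − 4 = 0, so Ȟ^2 ≅ 0

Ȟ^0 = Z, Ȟ^1 = Z and Ȟ^2 = 0


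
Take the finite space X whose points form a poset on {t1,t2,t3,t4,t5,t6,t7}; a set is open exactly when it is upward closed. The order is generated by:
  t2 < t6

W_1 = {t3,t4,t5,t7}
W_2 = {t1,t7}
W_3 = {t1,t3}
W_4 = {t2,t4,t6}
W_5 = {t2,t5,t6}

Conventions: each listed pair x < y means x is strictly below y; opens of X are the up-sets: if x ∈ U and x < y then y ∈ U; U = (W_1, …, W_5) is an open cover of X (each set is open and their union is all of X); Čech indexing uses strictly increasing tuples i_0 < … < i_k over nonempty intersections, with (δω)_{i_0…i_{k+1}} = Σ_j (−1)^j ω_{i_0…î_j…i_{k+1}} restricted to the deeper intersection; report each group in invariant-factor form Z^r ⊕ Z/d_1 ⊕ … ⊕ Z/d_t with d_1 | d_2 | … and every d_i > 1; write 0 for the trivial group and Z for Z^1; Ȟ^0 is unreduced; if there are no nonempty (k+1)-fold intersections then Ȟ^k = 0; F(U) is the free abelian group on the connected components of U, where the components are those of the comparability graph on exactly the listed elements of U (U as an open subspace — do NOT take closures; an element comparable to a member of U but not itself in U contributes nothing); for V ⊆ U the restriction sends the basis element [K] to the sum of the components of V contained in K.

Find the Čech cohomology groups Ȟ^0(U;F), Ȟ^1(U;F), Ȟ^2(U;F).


Ȟ^0(U;F) ≅ Z^6; Ȟ^1(U;F) ≅ 0; Ȟ^2(U;F) ≅ 0

nerve simplices:
  W12={t7} W13={t3} W14={t4} W15={t5} W23={t1} W45={t2,t6}
components per intersection:
  W1: {t3} {t4} {t5} {t7}
  W2: {t1} {t7}
  W3: {t1} {t3}
  W4: {t2,t6} {t4}
  W5: {t2,t6} {t5}
  W12: {t7}
  W13: {t3}
  W14: {t4}
  W15: {t5}
  W23: {t1}
  W45: {t2,t6}
C dims 12,6; δ0: rk 6, SNF 1^6
degree 0: 12−6−0 = 6 → Ȟ^0 ≅ Z^6
degree 1: 6−0−6 = 0 → Ȟ^1 ≅ 0
degree 2: 0−0−0 = 0 → Ȟ^2 ≅ 0


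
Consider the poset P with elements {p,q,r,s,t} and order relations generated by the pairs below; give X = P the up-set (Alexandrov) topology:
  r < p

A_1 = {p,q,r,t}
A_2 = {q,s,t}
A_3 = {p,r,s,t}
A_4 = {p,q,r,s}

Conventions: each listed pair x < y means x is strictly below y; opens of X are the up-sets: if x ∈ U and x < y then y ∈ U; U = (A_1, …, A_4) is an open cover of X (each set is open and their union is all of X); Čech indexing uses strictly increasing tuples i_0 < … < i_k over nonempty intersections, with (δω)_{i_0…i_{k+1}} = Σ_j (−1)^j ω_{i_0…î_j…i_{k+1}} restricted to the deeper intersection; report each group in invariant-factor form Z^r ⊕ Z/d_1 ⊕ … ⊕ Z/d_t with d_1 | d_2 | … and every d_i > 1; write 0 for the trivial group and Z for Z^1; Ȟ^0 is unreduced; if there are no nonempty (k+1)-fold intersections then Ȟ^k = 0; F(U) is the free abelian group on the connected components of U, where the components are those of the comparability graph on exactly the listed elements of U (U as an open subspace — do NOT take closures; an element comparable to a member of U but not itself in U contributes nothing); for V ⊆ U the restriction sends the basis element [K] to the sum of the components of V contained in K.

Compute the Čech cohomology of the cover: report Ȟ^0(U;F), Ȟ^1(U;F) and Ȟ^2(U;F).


nerve simplices:
  A12={q,t} A13={p,r,t} A14={p,q,r} A23={s,t} A24={q,s} A34={p,r,s}
  A123={t} A124={q} A134={p,r} A234={s}
components per intersection:
  A1: {p,r} {q} {t}
  A2: {q} {s} {t}
  A3: {p,r} {s} {t}
  A4: {p,r} {q} {s}
  A12: {q} {t}
  A13: {p,r} {t}
  A14: {p,r} {q}
  A23: {s} {t}
  A24: {q} {s}
  A34: {p,r} {s}
  A123: {t}
  A124: {q}
  A134: {p,r}
  A234: {s}
C dims 12,12,4; δ0: rk 8, SNF 1^8; δ1: rk 4, SNF 1^4
degree 0: 12−8−0 = 4 → Ȟ^0 ≅ Z^4
degree 1: 12−4−8 = 0 → Ȟ^1 ≅ 0
degree 2: 4−0−4 = 0 → Ȟ^2 ≅ 0

Ȟ^0 = Z^4,  Ȟ^1 = 0,  Ȟ^2 = 0


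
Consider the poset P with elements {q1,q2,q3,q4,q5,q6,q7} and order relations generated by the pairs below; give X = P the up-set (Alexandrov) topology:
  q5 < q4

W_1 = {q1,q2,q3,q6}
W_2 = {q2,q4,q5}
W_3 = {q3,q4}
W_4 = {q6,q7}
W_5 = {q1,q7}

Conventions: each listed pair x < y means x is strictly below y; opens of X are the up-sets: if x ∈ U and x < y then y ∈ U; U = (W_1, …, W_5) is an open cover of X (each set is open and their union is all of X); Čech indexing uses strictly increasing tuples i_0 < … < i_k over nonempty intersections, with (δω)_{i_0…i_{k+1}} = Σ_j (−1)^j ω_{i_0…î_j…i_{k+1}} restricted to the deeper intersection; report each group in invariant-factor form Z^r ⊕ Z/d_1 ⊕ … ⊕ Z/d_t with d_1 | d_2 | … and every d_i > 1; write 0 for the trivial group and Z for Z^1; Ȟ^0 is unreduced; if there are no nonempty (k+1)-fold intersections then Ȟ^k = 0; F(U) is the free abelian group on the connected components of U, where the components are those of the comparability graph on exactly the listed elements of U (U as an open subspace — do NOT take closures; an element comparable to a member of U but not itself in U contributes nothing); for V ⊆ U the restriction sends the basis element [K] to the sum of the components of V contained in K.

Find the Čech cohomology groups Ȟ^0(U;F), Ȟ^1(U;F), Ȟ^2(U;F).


Ȟ^0 ≅ Z^6, Ȟ^1 ≅ 0 and Ȟ^2 ≅ 0

cover nerve:
  W12={q2} W13={q3} W14={q6} W15={q1} W23={q4} W45={q7}
components per intersection:
  W1: {q1} {q2} {q3} {q6}
  W2: {q2} {q4,q5}
  W3: {q3} {q4}
  W4: {q6} {q7}
  W5: {q1} {q7}
  W12: {q2}
  W13: {q3}
  W14: {q6}
  W15: {q1}
  W23: {q4}
  W45: {q7}
C dims 12,6; δ0: rk 6, SNF 1^6
Ȟ^0: (12−6)−0=6 ⇒ Z^6
Ȟ^1: (6−0)−6=0 ⇒ 0
Ȟ^2: (0−0)−0=0 ⇒ 0


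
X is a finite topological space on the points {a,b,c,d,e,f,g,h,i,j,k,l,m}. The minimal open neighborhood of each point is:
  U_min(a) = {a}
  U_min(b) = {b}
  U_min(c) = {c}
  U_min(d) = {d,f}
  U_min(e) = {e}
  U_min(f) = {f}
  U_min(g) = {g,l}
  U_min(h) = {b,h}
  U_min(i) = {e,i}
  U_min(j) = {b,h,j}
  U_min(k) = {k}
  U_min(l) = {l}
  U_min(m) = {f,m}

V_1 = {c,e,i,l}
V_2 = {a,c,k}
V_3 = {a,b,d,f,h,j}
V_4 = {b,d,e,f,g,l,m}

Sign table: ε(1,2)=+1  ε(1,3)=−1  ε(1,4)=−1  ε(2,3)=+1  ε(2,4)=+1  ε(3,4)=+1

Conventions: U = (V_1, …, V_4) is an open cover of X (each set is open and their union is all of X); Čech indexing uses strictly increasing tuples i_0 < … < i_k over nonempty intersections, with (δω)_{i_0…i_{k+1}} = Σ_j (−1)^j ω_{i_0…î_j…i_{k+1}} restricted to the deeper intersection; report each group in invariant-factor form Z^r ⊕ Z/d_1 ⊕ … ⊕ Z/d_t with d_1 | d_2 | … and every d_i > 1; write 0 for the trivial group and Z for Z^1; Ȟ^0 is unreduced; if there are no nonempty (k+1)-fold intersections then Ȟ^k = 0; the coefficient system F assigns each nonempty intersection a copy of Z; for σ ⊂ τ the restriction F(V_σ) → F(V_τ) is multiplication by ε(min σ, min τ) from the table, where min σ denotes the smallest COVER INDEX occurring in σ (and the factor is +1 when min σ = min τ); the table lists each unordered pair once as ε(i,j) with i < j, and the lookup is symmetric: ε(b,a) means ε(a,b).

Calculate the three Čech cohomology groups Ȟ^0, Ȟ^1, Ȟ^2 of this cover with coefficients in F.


Ȟ^0(U;F) ≅ 0, Ȟ^1(U;F) ≅ Z/2 and Ȟ^2(U;F) ≅ 0

cover nerve:
  V12={c} V14={e,l} V23={a} V34={b,d,f}
C dims 4,4; δ0: rk 4, SNF 1^3·2
Ȟ^0: (4−4)−0=0 ⇒ 0
Ȟ^1: (4−0)−4=0 plus torsion [2] ⇒ Z/2
Ȟ^2: (0−0)−0=0 ⇒ 0


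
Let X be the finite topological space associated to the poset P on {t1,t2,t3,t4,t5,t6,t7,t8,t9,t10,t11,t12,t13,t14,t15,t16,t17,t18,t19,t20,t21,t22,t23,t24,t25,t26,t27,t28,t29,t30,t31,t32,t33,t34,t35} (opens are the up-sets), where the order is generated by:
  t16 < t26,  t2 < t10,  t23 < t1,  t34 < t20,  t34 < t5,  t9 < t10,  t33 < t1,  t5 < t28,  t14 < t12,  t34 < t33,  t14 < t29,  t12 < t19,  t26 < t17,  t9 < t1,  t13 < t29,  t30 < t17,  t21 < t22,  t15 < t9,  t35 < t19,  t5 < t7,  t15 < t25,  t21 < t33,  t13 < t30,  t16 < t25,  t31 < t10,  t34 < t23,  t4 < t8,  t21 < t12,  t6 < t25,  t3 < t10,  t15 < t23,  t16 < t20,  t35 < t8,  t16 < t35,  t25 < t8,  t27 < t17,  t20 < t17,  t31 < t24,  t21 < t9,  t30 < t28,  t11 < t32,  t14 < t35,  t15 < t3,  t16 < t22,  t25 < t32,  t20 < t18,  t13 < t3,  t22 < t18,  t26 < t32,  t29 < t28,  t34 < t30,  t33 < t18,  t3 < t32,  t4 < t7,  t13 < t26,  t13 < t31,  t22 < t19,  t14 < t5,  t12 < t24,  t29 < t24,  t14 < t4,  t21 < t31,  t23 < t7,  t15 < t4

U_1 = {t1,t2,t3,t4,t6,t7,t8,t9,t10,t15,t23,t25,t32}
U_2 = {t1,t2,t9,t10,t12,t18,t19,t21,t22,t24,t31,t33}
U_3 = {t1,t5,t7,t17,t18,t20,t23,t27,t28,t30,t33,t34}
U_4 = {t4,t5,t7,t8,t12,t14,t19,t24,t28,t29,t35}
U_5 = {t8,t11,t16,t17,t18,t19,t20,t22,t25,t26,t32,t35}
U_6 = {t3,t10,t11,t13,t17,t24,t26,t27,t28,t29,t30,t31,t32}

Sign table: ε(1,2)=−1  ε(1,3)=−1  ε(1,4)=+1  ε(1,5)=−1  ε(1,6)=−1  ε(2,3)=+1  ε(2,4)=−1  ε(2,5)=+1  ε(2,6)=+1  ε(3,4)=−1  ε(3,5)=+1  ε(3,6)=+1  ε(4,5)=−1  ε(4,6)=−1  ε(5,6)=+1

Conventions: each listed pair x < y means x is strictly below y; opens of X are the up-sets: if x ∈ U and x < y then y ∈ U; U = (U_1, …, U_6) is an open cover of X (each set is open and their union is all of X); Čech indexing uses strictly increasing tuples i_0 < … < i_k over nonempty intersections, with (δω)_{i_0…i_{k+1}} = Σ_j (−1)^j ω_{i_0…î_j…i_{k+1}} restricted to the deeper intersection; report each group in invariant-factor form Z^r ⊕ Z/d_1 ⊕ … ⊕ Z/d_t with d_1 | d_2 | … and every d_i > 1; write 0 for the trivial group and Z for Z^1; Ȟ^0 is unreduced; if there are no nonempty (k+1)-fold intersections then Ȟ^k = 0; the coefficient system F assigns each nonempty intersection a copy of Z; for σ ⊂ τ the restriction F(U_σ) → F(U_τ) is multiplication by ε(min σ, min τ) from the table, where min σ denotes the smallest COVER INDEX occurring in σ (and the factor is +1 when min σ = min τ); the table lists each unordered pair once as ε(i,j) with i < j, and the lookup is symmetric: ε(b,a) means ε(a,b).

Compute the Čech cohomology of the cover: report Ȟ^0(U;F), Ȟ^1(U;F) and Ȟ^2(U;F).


Ȟ^0 = Z, Ȟ^1 = 0, Ȟ^2 = Z/2

nonempty overlaps:
  U12={t1,t2,t9,t10} U13={t1,t7,t23} U14={t4,t7,t8} U15={t8,t25,t32} U16={t3,t10,t32} U23={t1,t18,t33} U24={t12,t19,t24} U25={t18,t19,t22} U26={t10,t24,t31} U34={t5,t7,t28} U35={t17,t18,t20} U36={t17,t27,t28,t30} U45={t8,t19,t35} U46={t24,t28,t29} U56={t11,t17,t26,t32}
  U123={t1} U126={t10} U134={t7} U145={t8} U156={t32} U235={t18} U245={t19} U246={t24} U346={t28} U356={t17}
C dims 6,15,10; δ0: rk 5, SNF 1^5; δ1: rk 10, SNF 1^9·2
degree 0: 6−5−0 = 1 → Ȟ^0 ≅ Z
degree 1: 15−10−5 = 0 → Ȟ^1 ≅ 0
degree 2: 10−0−10 = 0 plus torsion [2] → Ȟ^2 ≅ Z/2


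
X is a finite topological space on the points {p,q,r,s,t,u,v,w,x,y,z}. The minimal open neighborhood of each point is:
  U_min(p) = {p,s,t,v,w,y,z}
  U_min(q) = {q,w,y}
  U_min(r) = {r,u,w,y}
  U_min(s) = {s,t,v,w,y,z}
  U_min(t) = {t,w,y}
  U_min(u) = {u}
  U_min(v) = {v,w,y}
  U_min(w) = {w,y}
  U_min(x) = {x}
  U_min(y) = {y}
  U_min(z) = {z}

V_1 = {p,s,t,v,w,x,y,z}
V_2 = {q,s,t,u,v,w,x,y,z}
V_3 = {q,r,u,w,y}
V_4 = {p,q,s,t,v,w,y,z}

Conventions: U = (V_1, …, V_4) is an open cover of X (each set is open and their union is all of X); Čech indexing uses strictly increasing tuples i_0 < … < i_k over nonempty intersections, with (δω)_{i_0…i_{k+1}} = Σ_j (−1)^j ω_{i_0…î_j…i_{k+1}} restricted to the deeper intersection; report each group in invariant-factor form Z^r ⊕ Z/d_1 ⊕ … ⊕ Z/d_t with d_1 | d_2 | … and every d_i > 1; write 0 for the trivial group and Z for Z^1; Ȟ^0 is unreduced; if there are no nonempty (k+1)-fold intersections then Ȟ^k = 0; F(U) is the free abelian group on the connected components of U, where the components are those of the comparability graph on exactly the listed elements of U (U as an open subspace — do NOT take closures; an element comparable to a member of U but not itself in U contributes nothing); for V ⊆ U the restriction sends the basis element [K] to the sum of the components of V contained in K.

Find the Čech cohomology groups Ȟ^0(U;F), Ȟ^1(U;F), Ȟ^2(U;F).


Ȟ^0(U;F) ≅ Z^2, Ȟ^1(U;F) ≅ 0 and Ȟ^2(U;F) ≅ 0

nonempty overlaps:
  V12={s,t,v,w,x,y,z} V13={w,y} V14={p,s,t,v,w,y,z} V23={q,u,w,y} V24={q,s,t,v,w,y,z} V34={q,w,y}
  V123={w,y} V124={s,t,v,w,y,z} V134={w,y} V234={q,w,y}
  V1234={w,y}
components per intersection:
  V1: {p,s,t,v,w,y,z} {x}
  V2: {q,s,t,v,w,y,z} {u} {x}
  V3: {q,r,u,w,y}
  V4: {p,q,s,t,v,w,y,z}
  V12: {s,t,v,w,y,z} {x}
  V13: {w,y}
  V14: {p,s,t,v,w,y,z}
  V23: {q,w,y} {u}
  V24: {q,s,t,v,w,y,z}
  V34: {q,w,y}
  V123: {w,y}
  V124: {s,t,v,w,y,z}
  V134: {w,y}
  V234: {q,w,y}
  V1234: {w,y}
C dims 7,8,4,1; δ0: rk 5, SNF 1^5; δ1: rk 3, SNF 1^3; δ2: rk 1, SNF 1^1
degree 0: 7−5−0 = 2 → Ȟ^0 ≅ Z^2
degree 1: 8−3−5 = 0 → Ȟ^1 ≅ 0
degree 2: 4−1−3 = 0 → Ȟ^2 ≅ 0
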